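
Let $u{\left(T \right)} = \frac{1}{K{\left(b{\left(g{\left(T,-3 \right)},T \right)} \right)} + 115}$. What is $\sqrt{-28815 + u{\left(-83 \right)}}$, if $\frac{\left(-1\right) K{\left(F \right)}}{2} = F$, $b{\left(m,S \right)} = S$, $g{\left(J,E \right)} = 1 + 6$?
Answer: $\frac{i \sqrt{2275260934}}{281} \approx 169.75 i$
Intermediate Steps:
$g{\left(J,E \right)} = 7$
$K{\left(F \right)} = - 2 F$
$u{\left(T \right)} = \frac{1}{115 - 2 T}$ ($u{\left(T \right)} = \frac{1}{- 2 T + 115} = \frac{1}{115 - 2 T}$)
$\sqrt{-28815 + u{\left(-83 \right)}} = \sqrt{-28815 - \frac{1}{-115 + 2 \left(-83\right)}} = \sqrt{-28815 - \frac{1}{-115 - 166}} = \sqrt{-28815 - \frac{1}{-281}} = \sqrt{-28815 - - \frac{1}{281}} = \sqrt{-28815 + \frac{1}{281}} = \sqrt{- \frac{8097014}{281}} = \frac{i \sqrt{2275260934}}{281}$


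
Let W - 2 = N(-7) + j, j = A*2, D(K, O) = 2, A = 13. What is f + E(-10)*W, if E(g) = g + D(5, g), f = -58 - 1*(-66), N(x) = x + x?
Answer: -104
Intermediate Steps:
N(x) = 2*x
f = 8 (f = -58 + 66 = 8)
j = 26 (j = 13*2 = 26)
E(g) = 2 + g (E(g) = g + 2 = 2 + g)
W = 14 (W = 2 + (2*(-7) + 26) = 2 + (-14 + 26) = 2 + 12 = 14)
f + E(-10)*W = 8 + (2 - 10)*14 = 8 - 8*14 = 8 - 112 = -104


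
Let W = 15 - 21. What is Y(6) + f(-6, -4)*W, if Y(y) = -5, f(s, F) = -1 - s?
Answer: -35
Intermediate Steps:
W = -6
Y(6) + f(-6, -4)*W = -5 + (-1 - 1*(-6))*(-6) = -5 + (-1 + 6)*(-6) = -5 + 5*(-6) = -5 - 30 = -35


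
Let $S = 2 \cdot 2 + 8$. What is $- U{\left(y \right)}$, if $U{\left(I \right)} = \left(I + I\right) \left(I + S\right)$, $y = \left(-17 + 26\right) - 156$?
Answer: $-39690$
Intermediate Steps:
$S = 12$ ($S = 4 + 8 = 12$)
$y = -147$ ($y = 9 - 156 = -147$)
$U{\left(I \right)} = 2 I \left(12 + I\right)$ ($U{\left(I \right)} = \left(I + I\right) \left(I + 12\right) = 2 I \left(12 + I\right)$)
$- U{\left(y \right)} = - 2 \left(-147\right) \left(12 - 147\right) = - 2 \left(-147\right) \left(-135\right) = \left(-1\right) 39690 = -39690$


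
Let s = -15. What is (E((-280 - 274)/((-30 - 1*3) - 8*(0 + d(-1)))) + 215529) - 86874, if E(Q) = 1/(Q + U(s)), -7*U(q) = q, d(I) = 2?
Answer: 84783694/659 ≈ 1.2866e+5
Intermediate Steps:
U(q) = -q/7
E(Q) = 1/(15/7 + Q) (E(Q) = 1/(Q - ⅐*(-15)) = 1/(Q + 15/7) = 1/(15/7 + Q))
(E((-280 - 274)/((-30 - 1*3) - 8*(0 + d(-1)))) + 215529) - 86874 = (7/(15 + 7*((-280 - 274)/((-30 - 1*3) - 8*(0 + 2)))) + 215529) - 86874 = (7/(15 + 7*(-554/((-30 - 3) - 8*2))) + 215529) - 86874 = (7/(15 + 7*(-554/(-33 - 16))) + 215529) - 86874 = (7/(15 + 7*(-554/(-49))) + 215529) - 86874 = (7/(15 + 7*(-554*(-1/49))) + 215529) - 86874 = (7/(15 + 7*(554/49)) + 215529) - 86874 = (7/(15 + 554/7) + 215529) - 86874 = (7/(659/7) + 215529) - 86874 = (7*(7/659) + 215529) - 86874 = (49/659 + 215529) - 86874 = 142033660/659 - 86874 = 84783694/659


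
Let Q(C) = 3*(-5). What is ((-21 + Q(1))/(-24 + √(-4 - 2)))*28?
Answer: 4032/97 + 168*I*√6/97 ≈ 41.567 + 4.2424*I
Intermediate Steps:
Q(C) = -15
((-21 + Q(1))/(-24 + √(-4 - 2)))*28 = ((-21 - 15)/(-24 + √(-4 - 2)))*28 = -36/(-24 + √(-6))*28 = -36/(-24 + I*√6)*28 = -1008/(-24 + I*√6)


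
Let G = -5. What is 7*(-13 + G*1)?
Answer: -126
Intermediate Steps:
7*(-13 + G*1) = 7*(-13 - 5*1) = 7*(-13 - 5) = 7*(-18) = -126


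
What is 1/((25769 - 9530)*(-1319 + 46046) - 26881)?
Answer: 1/726294872 ≈ 1.3769e-9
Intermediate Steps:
1/((25769 - 9530)*(-1319 + 46046) - 26881) = 1/(16239*44727 - 26881) = 1/(726321753 - 26881) = 1/726294872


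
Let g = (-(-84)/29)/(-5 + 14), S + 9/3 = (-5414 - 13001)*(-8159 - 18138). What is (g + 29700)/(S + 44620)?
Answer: 322991/5266804608 ≈ 6.1326e-5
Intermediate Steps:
S = 484259252 (S = -3 + (-5414 - 13001)*(-8159 - 18138) = -3 - 18415*(-26297) = -3 + 484259255 = 484259252)
g = 28/87 (g = -(-84)/29/9 = -7*(-12/29)*(⅑) = (84/29)*(⅑) = 28/87 ≈ 0.32184)
(g + 29700)/(S + 44620) = (28/87 + 29700)/(484259252 + 44620) = (2583928/87)/484303872 = (2583928/87)*(1/484303872) = 322991/5266804608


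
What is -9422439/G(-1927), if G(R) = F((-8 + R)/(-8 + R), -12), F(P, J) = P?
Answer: -9422439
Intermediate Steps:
G(R) = 1 (G(R) = (-8 + R)/(-8 + R) = 1)
-9422439/G(-1927) = -9422439/1 = -9422439*1 = -9422439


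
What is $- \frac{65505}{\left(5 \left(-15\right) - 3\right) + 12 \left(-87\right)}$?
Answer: $\frac{1985}{34} \approx 58.382$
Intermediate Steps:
$- \frac{65505}{\left(5 \left(-15\right) - 3\right) + 12 \left(-87\right)} = - \frac{65505}{\left(-75 - 3\right) - 1044} = - \frac{65505}{-78 - 1044} = - \frac{65505}{-1122} = \left(-65505\right) \left(- \frac{1}{1122}\right) = \frac{1985}{34}$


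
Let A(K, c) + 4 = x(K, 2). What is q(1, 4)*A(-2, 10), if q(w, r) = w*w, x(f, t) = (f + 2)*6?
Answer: -4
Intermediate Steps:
x(f, t) = 12 + 6*f (x(f, t) = (2 + f)*6 = 12 + 6*f)
A(K, c) = 8 + 6*K (A(K, c) = -4 + (12 + 6*K) = 8 + 6*K)
q(w, r) = w**2
q(1, 4)*A(-2, 10) = 1**2*(8 + 6*(-2)) = 1*(8 - 12) = 1*(-4) = -4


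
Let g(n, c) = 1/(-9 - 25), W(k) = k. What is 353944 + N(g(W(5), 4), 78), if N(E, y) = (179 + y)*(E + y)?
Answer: 12715403/34 ≈ 3.7398e+5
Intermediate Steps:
g(n, c) = -1/34 (g(n, c) = 1/(-34) = -1/34)
353944 + N(g(W(5), 4), 78) = 353944 + (78**2 + 179*(-1/34) + 179*78 - 1/34*78) = 353944 + (6084 - 179/34 + 13962 - 39/17) = 353944 + 681307/34 = 12715403/34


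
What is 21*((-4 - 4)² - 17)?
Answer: 987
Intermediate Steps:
21*((-4 - 4)² - 17) = 21*((-8)² - 17) = 21*(64 - 17) = 21*47 = 987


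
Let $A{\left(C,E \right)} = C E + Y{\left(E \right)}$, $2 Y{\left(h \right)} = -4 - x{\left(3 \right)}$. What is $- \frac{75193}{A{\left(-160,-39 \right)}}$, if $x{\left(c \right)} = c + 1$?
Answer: $- \frac{75193}{6236} \approx -12.058$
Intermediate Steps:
$x{\left(c \right)} = 1 + c$
$Y{\left(h \right)} = -4$ ($Y{\left(h \right)} = \frac{-4 - \left(1 + 3\right)}{2} = \frac{-4 - 4}{2} = \frac{1}{2} \left(-8\right) = -4$)
$A{\left(C,E \right)} = -4 + C E$ ($A{\left(C,E \right)} = C E - 4 = -4 + C E$)
$- \frac{75193}{A{\left(-160,-39 \right)}} = - \frac{75193}{-4 - -6240} = - \frac{75193}{-4 + 6240} = - \frac{75193}{6236}$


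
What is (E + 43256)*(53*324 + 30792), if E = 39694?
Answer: 3978613800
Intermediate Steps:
(E + 43256)*(53*324 + 30792) = (39694 + 43256)*(53*324 + 30792) = 82950*(17172 + 30792) = 82950*47964 = 3978613800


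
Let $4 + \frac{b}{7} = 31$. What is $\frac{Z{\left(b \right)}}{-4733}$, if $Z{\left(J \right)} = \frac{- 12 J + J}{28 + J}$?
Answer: $\frac{297}{146723} \approx 0.0020242$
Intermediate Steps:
$b = 189$ ($b = -28 + 7 \cdot 31 = -28 + 217 = 189$)
$Z{\left(J \right)} = - \frac{11 J}{28 + J}$ ($Z{\left(J \right)} = \frac{\left(-11\right) J}{28 + J} = - \frac{11 J}{28 + J}$)
$\frac{Z{\left(b \right)}}{-4733} = \frac{\left(-11\right) 189 \frac{1}{28 + 189}}{-4733} = \left(-11\right) 189 \cdot \frac{1}{217} \left(- \frac{1}{4733}\right) = \left(- \frac{297}{31}\right) \left(- \frac{1}{4733}\right) = \frac{297}{146723}$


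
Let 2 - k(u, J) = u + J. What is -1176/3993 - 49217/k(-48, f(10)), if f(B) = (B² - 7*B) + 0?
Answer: -65515667/26620 ≈ -2461.1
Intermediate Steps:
f(B) = B² - 7*B
k(u, J) = 2 - J - u (k(u, J) = 2 - (u + J) = 2 - (J + u) = 2 + (-J - u) = 2 - J - u)
-1176/3993 - 49217/k(-48, f(10)) = -1176/3993 - 49217/(2 - 10*(-7 + 10) - 1*(-48)) = -1176*1/3993 - 49217/(2 - 10*3 + 48) = -392/1331 - 49217/(2 - 1*30 + 48) = -392/1331 - 49217/(2 - 30 + 48) = -392/1331 - 49217/20 = -65515667/26620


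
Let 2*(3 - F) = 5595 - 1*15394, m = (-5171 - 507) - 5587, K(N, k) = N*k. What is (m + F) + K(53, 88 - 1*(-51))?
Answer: 2009/2 ≈ 1004.5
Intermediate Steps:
m = -11265 (m = -5678 - 5587 = -11265)
F = 9805/2 (F = 3 - (5595 - 1*15394)/2 = 3 - (5595 - 15394)/2 = 3 - 1/2*(-9799) = 3 + 9799/2 = 9805/2 ≈ 4902.5)
(m + F) + K(53, 88 - 1*(-51)) = (-11265 + 9805/2) + 53*(88 - 1*(-51)) = -12725/2 + 53*(88 + 51) = -12725/2 + 53*139 = -12725/2 + 7367 = 2009/2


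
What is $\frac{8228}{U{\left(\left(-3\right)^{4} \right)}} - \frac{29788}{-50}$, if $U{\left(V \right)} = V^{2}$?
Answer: $\frac{97925234}{164025} \approx 597.01$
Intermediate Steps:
$\frac{8228}{U{\left(\left(-3\right)^{4} \right)}} - \frac{29788}{-50} = \frac{8228}{\left(\left(-3\right)^{4}\right)^{2}} - \frac{29788}{-50} = \frac{8228}{81^{2}} - - \frac{14894}{25} = \frac{8228}{6561} + \frac{14894}{25} = \frac{97925234}{164025}$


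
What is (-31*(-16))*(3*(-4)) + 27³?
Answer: 13731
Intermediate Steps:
(-31*(-16))*(3*(-4)) + 27³ = 496*(-12) + 19683 = -5952 + 19683 = 13731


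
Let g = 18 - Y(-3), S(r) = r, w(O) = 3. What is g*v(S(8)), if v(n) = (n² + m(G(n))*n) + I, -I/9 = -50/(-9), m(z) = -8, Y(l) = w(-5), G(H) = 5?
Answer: -750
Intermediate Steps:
Y(l) = 3
I = -50 (I = -(-450)/(-9) = -(-450)*(-1)/9 = -9*50/9 = -50)
v(n) = -50 + n² - 8*n (v(n) = (n² - 8*n) - 50 = -50 + n² - 8*n)
g = 15 (g = 18 - 1*3 = 18 - 3 = 15)
g*v(S(8)) = 15*(-50 + 8² - 8*8) = 15*(-50 + 64 - 64) = 15*(-50) = -750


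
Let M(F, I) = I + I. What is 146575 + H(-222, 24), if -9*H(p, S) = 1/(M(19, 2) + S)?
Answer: 36936899/252 ≈ 1.4658e+5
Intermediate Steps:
M(F, I) = 2*I
H(p, S) = -1/(9*(4 + S)) (H(p, S) = -1/(9*(2*2 + S)) = -1/(9*(4 + S)))
146575 + H(-222, 24) = 146575 - 1/(36 + 9*24) = 146575 - 1/(36 + 216) = 146575 - 1/252 = 36936899/252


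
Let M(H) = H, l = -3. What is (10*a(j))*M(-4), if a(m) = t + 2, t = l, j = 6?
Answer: 40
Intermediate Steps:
t = -3
a(m) = -1 (a(m) = -3 + 2 = -1)
(10*a(j))*M(-4) = (10*(-1))*(-4) = -10*(-4) = 40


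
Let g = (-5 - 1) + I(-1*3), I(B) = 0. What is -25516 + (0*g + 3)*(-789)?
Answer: -27883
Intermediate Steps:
g = -6 (g = (-5 - 1) + 0 = -6 + 0 = -6)
-25516 + (0*g + 3)*(-789) = -25516 + (0*(-6) + 3)*(-789) = -25516 + (0 + 3)*(-789) = -25516 + 3*(-789) = -25516 - 2367 = -27883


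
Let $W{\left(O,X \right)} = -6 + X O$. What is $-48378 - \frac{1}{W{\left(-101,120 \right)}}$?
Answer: $- \frac{586631627}{12126} \approx -48378.0$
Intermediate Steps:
$W{\left(O,X \right)} = -6 + O X$
$-48378 - \frac{1}{W{\left(-101,120 \right)}} = -48378 - \frac{1}{-6 - 12120} = -48378 - \frac{1}{-12126} = -48378 - - \frac{1}{12126} = -48378 + \frac{1}{12126} = - \frac{586631627}{12126}$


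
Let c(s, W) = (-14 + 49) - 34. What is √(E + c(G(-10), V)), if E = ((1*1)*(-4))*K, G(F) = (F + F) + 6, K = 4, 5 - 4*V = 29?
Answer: I*√15 ≈ 3.873*I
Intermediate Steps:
V = -6 (V = 5/4 - ¼*29 = 5/4 - 29/4 = -6)
G(F) = 6 + 2*F (G(F) = 2*F + 6 = 6 + 2*F)
c(s, W) = 1 (c(s, W) = 35 - 34 = 1)
E = -16 (E = ((1*1)*(-4))*4 = (1*(-4))*4 = -4*4 = -16)
√(E + c(G(-10), V)) = √(-16 + 1) = √(-15) = I*√15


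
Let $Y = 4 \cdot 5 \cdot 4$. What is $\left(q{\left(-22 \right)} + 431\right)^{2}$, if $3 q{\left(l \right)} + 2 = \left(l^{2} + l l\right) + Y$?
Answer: $\frac{5470921}{9} \approx 6.0788 \cdot 10^{5}$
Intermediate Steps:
$Y = 80$ ($Y = 20 \cdot 4 = 80$)
$q{\left(l \right)} = 26 + \frac{2 l^{2}}{3}$ ($q{\left(l \right)} = - \frac{2}{3} + \frac{\left(l^{2} + l l\right) + 80}{3} = - \frac{2}{3} + \frac{\left(l^{2} + l^{2}\right) + 80}{3} = - \frac{2}{3} + \frac{2 l^{2} + 80}{3} = - \frac{2}{3} + \frac{80 + 2 l^{2}}{3} = - \frac{2}{3} + \left(\frac{80}{3} + \frac{2 l^{2}}{3}\right) = 26 + \frac{2 l^{2}}{3}$)
$\left(q{\left(-22 \right)} + 431\right)^{2} = \left(\left(26 + \frac{2 \left(-22\right)^{2}}{3}\right) + 431\right)^{2} = \left(\left(26 + \frac{2}{3} \cdot 484\right) + 431\right)^{2} = \left(\left(26 + \frac{968}{3}\right) + 431\right)^{2} = \left(\frac{1046}{3} + 431\right)^{2} = \left(\frac{2339}{3}\right)^{2} = \frac{5470921}{9}$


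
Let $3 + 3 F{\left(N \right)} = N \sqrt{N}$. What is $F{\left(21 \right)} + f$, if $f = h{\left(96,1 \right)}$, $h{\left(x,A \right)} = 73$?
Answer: $72 + 7 \sqrt{21} \approx 104.08$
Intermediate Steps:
$f = 73$
$F{\left(N \right)} = -1 + \frac{N^{\frac{3}{2}}}{3}$ ($F{\left(N \right)} = -1 + \frac{N \sqrt{N}}{3} = -1 + \frac{N^{\frac{3}{2}}}{3}$)
$F{\left(21 \right)} + f = \left(-1 + \frac{21^{\frac{3}{2}}}{3}\right) + 73 = \left(-1 + \frac{21 \sqrt{21}}{3}\right) + 73 = \left(-1 + 7 \sqrt{21}\right) + 73 = 72 + 7 \sqrt{21}$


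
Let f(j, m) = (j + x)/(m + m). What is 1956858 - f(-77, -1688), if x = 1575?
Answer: 3303177053/1688 ≈ 1.9569e+6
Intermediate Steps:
f(j, m) = (1575 + j)/(2*m) (f(j, m) = (j + 1575)/(m + m) = (1575 + j)/((2*m)) = (1575 + j)*(1/(2*m)) = (1575 + j)/(2*m))
1956858 - f(-77, -1688) = 1956858 - (1575 - 77)/(2*(-1688)) = 1956858 - (-1)*1498/(2*1688) = 1956858 - 1*(-749/1688) = 1956858 + 749/1688 = 3303177053/1688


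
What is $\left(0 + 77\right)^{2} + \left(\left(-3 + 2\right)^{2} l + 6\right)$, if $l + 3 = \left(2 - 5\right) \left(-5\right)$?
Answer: $5947$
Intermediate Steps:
$l = 12$ ($l = -3 + \left(2 - 5\right) \left(-5\right) = -3 - -15 = -3 + 15 = 12$)
$\left(0 + 77\right)^{2} + \left(\left(-3 + 2\right)^{2} l + 6\right) = \left(0 + 77\right)^{2} + \left(\left(-3 + 2\right)^{2} \cdot 12 + 6\right) = 77^{2} + \left(\left(-1\right)^{2} \cdot 12 + 6\right) = 5929 + \left(1 \cdot 12 + 6\right) = 5929 + \left(12 + 6\right) = 5929 + 18 = 5947$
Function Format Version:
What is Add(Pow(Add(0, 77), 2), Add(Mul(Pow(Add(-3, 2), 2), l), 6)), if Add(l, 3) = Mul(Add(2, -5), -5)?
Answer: 5947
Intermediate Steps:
l = 12 (l = Add(-3, Mul(Add(2, -5), -5)) = Add(-3, Mul(-3, -5)) = Add(-3, 15) = 12)
Add(Pow(Add(0, 77), 2), Add(Mul(Pow(Add(-3, 2), 2), l), 6)) = Add(Pow(Add(0, 77), 2), Add(Mul(Pow(Add(-3, 2), 2), 12), 6)) = Add(Pow(77, 2), Add(Mul(Pow(-1, 2), 12), 6)) = Add(5929, Add(Mul(1, 12), 6)) = Add(5929, Add(12, 6)) = Add(5929, 18) = 5947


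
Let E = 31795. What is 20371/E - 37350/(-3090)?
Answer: 41682988/3274885 ≈ 12.728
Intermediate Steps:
20371/E - 37350/(-3090) = 20371/31795 - 37350/(-3090) = 20371*(1/31795) - 37350*(-1/3090) = 20371/31795 + 1245/103 = 41682988/3274885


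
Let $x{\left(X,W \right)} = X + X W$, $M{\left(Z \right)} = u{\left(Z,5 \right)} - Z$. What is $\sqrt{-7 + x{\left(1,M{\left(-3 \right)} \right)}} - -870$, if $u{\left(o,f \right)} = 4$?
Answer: $871$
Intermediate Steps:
$M{\left(Z \right)} = 4 - Z$
$x{\left(X,W \right)} = X + W X$
$\sqrt{-7 + x{\left(1,M{\left(-3 \right)} \right)}} - -870 = \sqrt{-7 + 1 \left(1 + \left(4 - -3\right)\right)} - -870 = \sqrt{-7 + 1 \left(1 + \left(4 + 3\right)\right)} + 870 = \sqrt{-7 + 1 \left(1 + 7\right)} + 870 = \sqrt{-7 + 1 \cdot 8} + 870 = \sqrt{-7 + 8} + 870 = \sqrt{1} + 870 = 1 + 870 = 871$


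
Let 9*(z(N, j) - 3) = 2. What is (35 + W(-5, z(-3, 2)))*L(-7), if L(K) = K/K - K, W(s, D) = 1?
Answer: 288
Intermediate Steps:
z(N, j) = 29/9 (z(N, j) = 3 + (⅑)*2 = 3 + 2/9 = 29/9)
L(K) = 1 - K
(35 + W(-5, z(-3, 2)))*L(-7) = (35 + 1)*(1 - 1*(-7)) = 36*(1 + 7) = 36*8 = 288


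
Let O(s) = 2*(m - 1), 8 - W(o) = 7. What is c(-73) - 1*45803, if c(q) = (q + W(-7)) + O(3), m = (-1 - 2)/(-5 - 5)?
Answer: -229382/5 ≈ -45876.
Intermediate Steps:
m = 3/10 (m = -3/(-10) = -3*(-⅒) = 3/10 ≈ 0.30000)
W(o) = 1 (W(o) = 8 - 1*7 = 8 - 7 = 1)
O(s) = -7/5 (O(s) = 2*(3/10 - 1) = 2*(-7/10) = -7/5)
c(q) = -⅖ + q (c(q) = (q + 1) - 7/5 = (1 + q) - 7/5 = -⅖ + q)
c(-73) - 1*45803 = (-⅖ - 73) - 1*45803 = -367/5 - 45803 = -229382/5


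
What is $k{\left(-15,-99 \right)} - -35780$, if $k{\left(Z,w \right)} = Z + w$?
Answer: $35666$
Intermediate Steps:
$k{\left(-15,-99 \right)} - -35780 = \left(-15 - 99\right) - -35780 = -114 + 35780 = 35666$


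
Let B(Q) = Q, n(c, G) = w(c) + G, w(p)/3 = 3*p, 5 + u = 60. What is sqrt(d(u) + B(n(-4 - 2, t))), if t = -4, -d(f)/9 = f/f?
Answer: I*sqrt(67) ≈ 8.1853*I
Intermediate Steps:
u = 55 (u = -5 + 60 = 55)
d(f) = -9 (d(f) = -9*f/f = -9*1 = -9)
w(p) = 9*p (w(p) = 3*(3*p) = 9*p)
n(c, G) = G + 9*c (n(c, G) = 9*c + G = G + 9*c)
sqrt(d(u) + B(n(-4 - 2, t))) = sqrt(-9 + (-4 + 9*(-4 - 2))) = sqrt(-9 + (-4 + 9*(-6))) = sqrt(-9 + (-4 - 54)) = sqrt(-9 - 58) = sqrt(-67) = I*sqrt(67)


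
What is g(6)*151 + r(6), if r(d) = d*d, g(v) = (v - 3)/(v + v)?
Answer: 295/4 ≈ 73.750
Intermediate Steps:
g(v) = (-3 + v)/(2*v) (g(v) = (-3 + v)/((2*v)) = (-3 + v)*(1/(2*v)) = (-3 + v)/(2*v))
r(d) = d**2
g(6)*151 + r(6) = ((1/2)*(-3 + 6)/6)*151 + 6**2 = ((1/2)*(1/6)*3)*151 + 36 = (1/4)*151 + 36 = 151/4 + 36 = 295/4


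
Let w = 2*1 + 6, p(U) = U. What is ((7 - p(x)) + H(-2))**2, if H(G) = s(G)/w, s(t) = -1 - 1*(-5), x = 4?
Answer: 49/4 ≈ 12.250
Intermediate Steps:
s(t) = 4 (s(t) = -1 + 5 = 4)
w = 8 (w = 2 + 6 = 8)
H(G) = 1/2 (H(G) = 4/8 = 4*(1/8) = 1/2)
((7 - p(x)) + H(-2))**2 = ((7 - 1*4) + 1/2)**2 = ((7 - 4) + 1/2)**2 = (3 + 1/2)**2 = (7/2)**2 = 49/4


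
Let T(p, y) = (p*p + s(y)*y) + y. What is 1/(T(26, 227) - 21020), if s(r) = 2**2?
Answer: -1/19209 ≈ -5.2059e-5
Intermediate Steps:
s(r) = 4
T(p, y) = p**2 + 5*y (T(p, y) = (p*p + 4*y) + y = (p**2 + 4*y) + y = p**2 + 5*y)
1/(T(26, 227) - 21020) = 1/((26**2 + 5*227) - 21020) = 1/((676 + 1135) - 21020) = 1/(1811 - 21020) = 1/(-19209) = -1/19209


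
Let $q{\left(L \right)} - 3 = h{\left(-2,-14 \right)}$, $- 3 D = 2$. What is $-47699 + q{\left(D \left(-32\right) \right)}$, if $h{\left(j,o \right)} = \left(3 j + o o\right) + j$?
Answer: $-47508$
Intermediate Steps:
$h{\left(j,o \right)} = o^{2} + 4 j$ ($h{\left(j,o \right)} = \left(3 j + o^{2}\right) + j = \left(o^{2} + 3 j\right) + j = o^{2} + 4 j$)
$D = - \frac{2}{3}$ ($D = \left(- \frac{1}{3}\right) 2 = - \frac{2}{3} \approx -0.66667$)
$q{\left(L \right)} = 191$ ($q{\left(L \right)} = 3 + \left(\left(-14\right)^{2} + 4 \left(-2\right)\right) = 3 + \left(196 - 8\right) = 3 + 188 = 191$)
$-47699 + q{\left(D \left(-32\right) \right)} = -47699 + 191 = -47508$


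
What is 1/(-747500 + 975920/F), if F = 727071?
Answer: -727071/543484596580 ≈ -1.3378e-6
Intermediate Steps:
1/(-747500 + 975920/F) = 1/(-747500 + 975920/727071) = 1/(-543484596580/727071) = -727071/543484596580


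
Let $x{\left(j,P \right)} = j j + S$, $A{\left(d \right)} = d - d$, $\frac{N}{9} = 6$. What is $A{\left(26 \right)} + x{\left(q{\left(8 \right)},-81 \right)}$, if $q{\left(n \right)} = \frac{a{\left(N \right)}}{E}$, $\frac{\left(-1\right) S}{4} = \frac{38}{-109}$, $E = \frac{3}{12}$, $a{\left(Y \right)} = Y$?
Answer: $\frac{5085656}{109} \approx 46657.0$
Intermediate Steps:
$N = 54$ ($N = 9 \cdot 6 = 54$)
$A{\left(d \right)} = 0$
$E = \frac{1}{4}$ ($E = 3 \cdot \frac{1}{12} = \frac{1}{4} \approx 0.25$)
$S = \frac{152}{109}$ ($S = - 4 \frac{38}{-109} = - 4 \cdot 38 \left(- \frac{1}{109}\right) = \left(-4\right) \left(- \frac{38}{109}\right) = \frac{152}{109} \approx 1.3945$)
$q{\left(n \right)} = 216$ ($q{\left(n \right)} = 54 \frac{1}{\frac{1}{4}} = 54 \cdot 4 = 216$)
$x{\left(j,P \right)} = \frac{152}{109} + j^{2}$ ($x{\left(j,P \right)} = j j + \frac{152}{109} = j^{2} + \frac{152}{109} = \frac{152}{109} + j^{2}$)
$A{\left(26 \right)} + x{\left(q{\left(8 \right)},-81 \right)} = 0 + \left(\frac{152}{109} + 216^{2}\right) = 0 + \left(\frac{152}{109} + 46656\right) = 0 + \frac{5085656}{109} = \frac{5085656}{109}$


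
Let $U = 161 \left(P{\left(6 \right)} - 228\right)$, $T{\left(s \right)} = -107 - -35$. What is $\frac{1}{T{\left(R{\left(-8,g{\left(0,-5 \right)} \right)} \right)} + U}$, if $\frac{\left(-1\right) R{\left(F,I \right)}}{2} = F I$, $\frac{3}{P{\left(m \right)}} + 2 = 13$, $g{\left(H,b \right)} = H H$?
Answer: $- \frac{11}{404097} \approx -2.7221 \cdot 10^{-5}$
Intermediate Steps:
$g{\left(H,b \right)} = H^{2}$
$P{\left(m \right)} = \frac{3}{11}$ ($P{\left(m \right)} = \frac{3}{-2 + 13} = \frac{3}{11}$)
$R{\left(F,I \right)} = - 2 F I$
$T{\left(s \right)} = -72$ ($T{\left(s \right)} = -107 + 35 = -72$)
$U = - \frac{403305}{11}$ ($U = 161 \left(\frac{3}{11} - 228\right) = 161 \left(- \frac{2505}{11}\right) = - \frac{403305}{11} \approx -36664.0$)
$\frac{1}{T{\left(R{\left(-8,g{\left(0,-5 \right)} \right)} \right)} + U} = \frac{1}{-72 - \frac{403305}{11}} = \frac{1}{- \frac{404097}{11}} = - \frac{11}{404097}$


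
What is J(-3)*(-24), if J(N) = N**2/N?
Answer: 72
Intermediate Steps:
J(N) = N
J(-3)*(-24) = -3*(-24) = 72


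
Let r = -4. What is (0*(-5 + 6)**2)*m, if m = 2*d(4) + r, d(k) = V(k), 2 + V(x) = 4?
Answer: 0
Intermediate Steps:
V(x) = 2 (V(x) = -2 + 4 = 2)
d(k) = 2
m = 0 (m = 2*2 - 4 = 4 - 4 = 0)
(0*(-5 + 6)**2)*m = (0*(-5 + 6)**2)*0 = (0*1**2)*0 = (0*1)*0 = 0*0 = 0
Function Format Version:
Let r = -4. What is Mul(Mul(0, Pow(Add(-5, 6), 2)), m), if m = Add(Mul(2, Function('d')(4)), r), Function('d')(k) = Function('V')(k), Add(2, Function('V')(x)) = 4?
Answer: 0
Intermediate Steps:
Function('V')(x) = 2 (Function('V')(x) = Add(-2, 4) = 2)
Function('d')(k) = 2
m = 0 (m = Add(Mul(2, 2), -4) = Add(4, -4) = 0)
Mul(Mul(0, Pow(Add(-5, 6), 2)), m) = Mul(Mul(0, Pow(Add(-5, 6), 2)), 0) = Mul(Mul(0, Pow(1, 2)), 0) = Mul(Mul(0, 1), 0) = Mul(0, 0) = 0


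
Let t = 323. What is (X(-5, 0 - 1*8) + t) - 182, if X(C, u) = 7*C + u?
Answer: 98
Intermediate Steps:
X(C, u) = u + 7*C
(X(-5, 0 - 1*8) + t) - 182 = (((0 - 1*8) + 7*(-5)) + 323) - 182 = (((0 - 8) - 35) + 323) - 182 = ((-8 - 35) + 323) - 182 = (-43 + 323) - 182 = 280 - 182 = 98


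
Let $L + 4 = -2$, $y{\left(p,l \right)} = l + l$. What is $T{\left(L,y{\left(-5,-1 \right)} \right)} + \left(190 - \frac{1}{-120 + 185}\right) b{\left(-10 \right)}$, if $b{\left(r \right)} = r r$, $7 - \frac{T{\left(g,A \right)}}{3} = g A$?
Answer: $\frac{246785}{13} \approx 18983.0$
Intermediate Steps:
$y{\left(p,l \right)} = 2 l$
$L = -6$ ($L = -4 - 2 = -6$)
$T{\left(g,A \right)} = 21 - 3 A g$ ($T{\left(g,A \right)} = 21 - 3 g A = 21 - 3 A g$)
$b{\left(r \right)} = r^{2}$
$T{\left(L,y{\left(-5,-1 \right)} \right)} + \left(190 - \frac{1}{-120 + 185}\right) b{\left(-10 \right)} = \left(21 - 3 \cdot 2 \left(-1\right) \left(-6\right)\right) + \left(190 - \frac{1}{-120 + 185}\right) \left(-10\right)^{2} = \left(21 - \left(-6\right) \left(-6\right)\right) + \left(190 - \frac{1}{65}\right) 100 = \left(21 - 36\right) + \left(190 - \frac{1}{65}\right) 100 = -15 + \left(190 - \frac{1}{65}\right) 100 = -15 + \frac{12349}{65} \cdot 100 = -15 + \frac{246980}{13} = \frac{246785}{13}$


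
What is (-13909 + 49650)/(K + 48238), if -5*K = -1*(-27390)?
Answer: 35741/42760 ≈ 0.83585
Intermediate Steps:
K = -5478 (K = -(-1)*(-27390)/5 = -⅕*27390 = -5478)
(-13909 + 49650)/(K + 48238) = (-13909 + 49650)/(-5478 + 48238) = 35741/42760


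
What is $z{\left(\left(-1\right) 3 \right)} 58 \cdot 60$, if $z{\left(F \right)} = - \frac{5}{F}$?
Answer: $5800$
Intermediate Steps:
$z{\left(\left(-1\right) 3 \right)} 58 \cdot 60 = - \frac{5}{\left(-1\right) 3} \cdot 58 \cdot 60 = - \frac{5}{-3} \cdot 58 \cdot 60 = \left(-5\right) \left(- \frac{1}{3}\right) 58 \cdot 60 = \frac{5}{3} \cdot 58 \cdot 60 = \frac{290}{3} \cdot 60 = 5800$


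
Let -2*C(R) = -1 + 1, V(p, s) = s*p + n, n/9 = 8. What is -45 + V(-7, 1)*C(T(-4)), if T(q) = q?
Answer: -45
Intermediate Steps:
n = 72 (n = 9*8 = 72)
V(p, s) = 72 + p*s (V(p, s) = s*p + 72 = p*s + 72 = 72 + p*s)
C(R) = 0 (C(R) = -(-1 + 1)/2 = -1/2*0 = 0)
-45 + V(-7, 1)*C(T(-4)) = -45 + (72 - 7*1)*0 = -45 + (72 - 7)*0 = -45 + 65*0 = -45 + 0 = -45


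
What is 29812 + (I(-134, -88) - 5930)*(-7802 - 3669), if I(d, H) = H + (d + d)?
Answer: 72136518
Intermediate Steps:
I(d, H) = H + 2*d
29812 + (I(-134, -88) - 5930)*(-7802 - 3669) = 29812 + ((-88 + 2*(-134)) - 5930)*(-7802 - 3669) = 29812 + ((-88 - 268) - 5930)*(-11471) = 29812 + (-356 - 5930)*(-11471) = 29812 - 6286*(-11471) = 29812 + 72106706 = 72136518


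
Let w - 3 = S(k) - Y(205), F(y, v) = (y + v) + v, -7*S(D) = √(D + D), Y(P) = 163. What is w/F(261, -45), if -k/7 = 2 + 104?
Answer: -160/171 - 2*I*√371/1197 ≈ -0.93567 - 0.032183*I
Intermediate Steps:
k = -742 (k = -7*(2 + 104) = -7*106 = -742)
S(D) = -√2*√D/7 (S(D) = -√(D + D)/7 = -√2*√D/7)
F(y, v) = y + 2*v (F(y, v) = (v + y) + v = y + 2*v)
w = -160 - 2*I*√371/7 (w = 3 + (-√2*√(-742)/7 - 1*163) = 3 + (-√2*I*√742/7 - 163) = 3 + (-2*I*√371/7 - 163) = 3 + (-163 - 2*I*√371/7) = -160 - 2*I*√371/7 ≈ -160.0 - 5.5032*I)
w/F(261, -45) = (-160 - 2*I*√371/7)/(261 + 2*(-45)) = (-160 - 2*I*√371/7)/(261 - 90) = (-160 - 2*I*√371/7)/171 = (-160 - 2*I*√371/7)*(1/171) = -160/171 - 2*I*√371/1197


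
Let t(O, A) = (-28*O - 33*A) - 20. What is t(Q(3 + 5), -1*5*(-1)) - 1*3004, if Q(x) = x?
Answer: -3413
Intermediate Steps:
t(O, A) = -20 - 33*A - 28*O (t(O, A) = (-33*A - 28*O) - 20 = -20 - 33*A - 28*O)
t(Q(3 + 5), -1*5*(-1)) - 1*3004 = (-20 - 33*(-1*5)*(-1) - 28*(3 + 5)) - 1*3004 = (-20 - (-165)*(-1) - 28*8) - 3004 = (-20 - 33*5 - 224) - 3004 = (-20 - 165 - 224) - 3004 = -409 - 3004 = -3413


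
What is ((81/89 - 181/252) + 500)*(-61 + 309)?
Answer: 695534786/5607 ≈ 1.2405e+5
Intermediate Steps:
((81/89 - 181/252) + 500)*(-61 + 309) = ((81*(1/89) - 181*1/252) + 500)*248 = ((81/89 - 181/252) + 500)*248 = (4303/22428 + 500)*248 = (11218303/22428)*248 = 695534786/5607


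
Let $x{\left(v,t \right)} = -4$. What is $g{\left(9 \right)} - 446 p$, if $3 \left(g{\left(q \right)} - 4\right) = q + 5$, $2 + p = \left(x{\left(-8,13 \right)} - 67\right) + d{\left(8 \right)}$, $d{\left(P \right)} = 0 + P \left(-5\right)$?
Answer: $\frac{151220}{3} \approx 50407.0$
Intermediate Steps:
$d{\left(P \right)} = - 5 P$ ($d{\left(P \right)} = 0 - 5 P = - 5 P$)
$p = -113$ ($p = -2 - 111 = -113$)
$g{\left(q \right)} = \frac{17}{3} + \frac{q}{3}$ ($g{\left(q \right)} = 4 + \frac{q + 5}{3} = 4 + \frac{5 + q}{3} = 4 + \left(\frac{5}{3} + \frac{q}{3}\right) = \frac{17}{3} + \frac{q}{3}$)
$g{\left(9 \right)} - 446 p = \left(\frac{17}{3} + \frac{1}{3} \cdot 9\right) - -50398 = \left(\frac{17}{3} + 3\right) + 50398 = \frac{26}{3} + 50398 = \frac{151220}{3}$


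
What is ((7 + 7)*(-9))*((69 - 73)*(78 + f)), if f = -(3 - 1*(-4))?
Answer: 35784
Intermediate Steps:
f = -7 (f = -(3 + 4) = -1*7 = -7)
((7 + 7)*(-9))*((69 - 73)*(78 + f)) = ((7 + 7)*(-9))*((69 - 73)*(78 - 7)) = (14*(-9))*(-4*71) = -126*(-284) = 35784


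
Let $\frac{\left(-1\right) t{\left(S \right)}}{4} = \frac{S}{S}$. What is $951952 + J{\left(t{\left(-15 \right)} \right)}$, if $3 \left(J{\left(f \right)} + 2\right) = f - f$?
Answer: $951950$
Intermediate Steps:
$t{\left(S \right)} = -4$ ($t{\left(S \right)} = - 4 \frac{S}{S} = \left(-4\right) 1 = -4$)
$J{\left(f \right)} = -2$ ($J{\left(f \right)} = -2 + \frac{f - f}{3} = -2 + \frac{1}{3} \cdot 0 = -2 + 0 = -2$)
$951952 + J{\left(t{\left(-15 \right)} \right)} = 951952 - 2 = 951950$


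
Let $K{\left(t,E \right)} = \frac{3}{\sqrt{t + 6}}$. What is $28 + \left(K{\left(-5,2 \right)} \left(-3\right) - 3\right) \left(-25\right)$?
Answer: $328$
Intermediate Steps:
$K{\left(t,E \right)} = \frac{3}{\sqrt{6 + t}}$
$28 + \left(K{\left(-5,2 \right)} \left(-3\right) - 3\right) \left(-25\right) = 28 + \left(\frac{3}{\sqrt{6 - 5}} \left(-3\right) - 3\right) \left(-25\right) = 28 + \left(3 \frac{1}{\sqrt{1}} \left(-3\right) - 3\right) \left(-25\right) = 28 + \left(3 \cdot 1 \left(-3\right) - 3\right) \left(-25\right) = 28 + \left(3 \left(-3\right) - 3\right) \left(-25\right) = 28 + \left(-9 - 3\right) \left(-25\right) = 28 - -300 = 28 + 300 = 328$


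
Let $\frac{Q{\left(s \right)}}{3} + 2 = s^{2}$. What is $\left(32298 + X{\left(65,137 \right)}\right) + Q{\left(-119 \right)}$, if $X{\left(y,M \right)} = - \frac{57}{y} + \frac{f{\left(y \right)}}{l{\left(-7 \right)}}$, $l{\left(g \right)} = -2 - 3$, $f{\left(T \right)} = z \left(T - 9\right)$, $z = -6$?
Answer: $\frac{4864686}{65} \approx 74841.0$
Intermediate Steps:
$Q{\left(s \right)} = -6 + 3 s^{2}$
$f{\left(T \right)} = 54 - 6 T$ ($f{\left(T \right)} = - 6 \left(T - 9\right) = - 6 \left(-9 + T\right) = 54 - 6 T$)
$l{\left(g \right)} = -5$
$X{\left(y,M \right)} = - \frac{54}{5} - \frac{57}{y} + \frac{6 y}{5}$ ($X{\left(y,M \right)} = - \frac{57}{y} + \frac{54 - 6 y}{-5} = - \frac{57}{y} + \left(54 - 6 y\right) \left(- \frac{1}{5}\right) = - \frac{57}{y} + \left(- \frac{54}{5} + \frac{6 y}{5}\right) = - \frac{54}{5} - \frac{57}{y} + \frac{6 y}{5}$)
$\left(32298 + X{\left(65,137 \right)}\right) + Q{\left(-119 \right)} = \left(32298 + \frac{3 \left(-95 + 2 \cdot 65 \left(-9 + 65\right)\right)}{5 \cdot 65}\right) - \left(6 - 3 \left(-119\right)^{2}\right) = \left(32298 + \frac{3}{5} \cdot \frac{1}{65} \left(-95 + 2 \cdot 65 \cdot 56\right)\right) + \left(-6 + 3 \cdot 14161\right) = \left(32298 + \frac{3}{5} \cdot \frac{1}{65} \left(-95 + 7280\right)\right) + \left(-6 + 42483\right) = \left(32298 + \frac{3}{5} \cdot \frac{1}{65} \cdot 7185\right) + 42477 = \left(32298 + \frac{4311}{65}\right) + 42477 = \frac{2103681}{65} + 42477 = \frac{4864686}{65}$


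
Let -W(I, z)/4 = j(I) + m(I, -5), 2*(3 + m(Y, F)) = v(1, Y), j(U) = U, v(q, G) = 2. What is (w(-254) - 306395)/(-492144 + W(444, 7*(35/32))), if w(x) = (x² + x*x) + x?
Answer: 177617/493912 ≈ 0.35961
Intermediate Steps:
w(x) = x + 2*x² (w(x) = (x² + x²) + x = 2*x² + x = x + 2*x²)
m(Y, F) = -2 (m(Y, F) = -3 + (½)*2 = -3 + 1 = -2)
W(I, z) = 8 - 4*I (W(I, z) = -4*(I - 2) = -4*(-2 + I) = 8 - 4*I)
(w(-254) - 306395)/(-492144 + W(444, 7*(35/32))) = (-254*(1 + 2*(-254)) - 306395)/(-492144 + (8 - 4*444)) = (-254*(1 - 508) - 306395)/(-492144 + (8 - 1776)) = (-254*(-507) - 306395)/(-492144 - 1768) = (128778 - 306395)/(-493912) = -177617*(-1/493912) = 177617/493912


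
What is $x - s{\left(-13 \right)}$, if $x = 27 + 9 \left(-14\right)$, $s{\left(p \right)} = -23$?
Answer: $-76$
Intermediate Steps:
$x = -99$ ($x = 27 - 126 = -99$)
$x - s{\left(-13 \right)} = -99 - -23 = -99 + 23 = -76$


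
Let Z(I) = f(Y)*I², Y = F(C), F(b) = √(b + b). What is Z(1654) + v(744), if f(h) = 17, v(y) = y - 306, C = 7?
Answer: 46507610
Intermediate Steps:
F(b) = √2*√b (F(b) = √(2*b) = √2*√b)
v(y) = -306 + y
Y = √14 (Y = √2*√7 = √14 ≈ 3.7417)
Z(I) = 17*I²
Z(1654) + v(744) = 17*1654² + (-306 + 744) = 17*2735716 + 438 = 46507172 + 438 = 46507610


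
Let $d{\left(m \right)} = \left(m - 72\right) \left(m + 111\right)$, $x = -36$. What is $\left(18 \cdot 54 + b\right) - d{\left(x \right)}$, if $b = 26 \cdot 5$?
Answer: $9202$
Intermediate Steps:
$b = 130$
$d{\left(m \right)} = \left(-72 + m\right) \left(111 + m\right)$
$\left(18 \cdot 54 + b\right) - d{\left(x \right)} = \left(18 \cdot 54 + 130\right) - \left(-7992 + \left(-36\right)^{2} + 39 \left(-36\right)\right) = \left(972 + 130\right) - \left(-7992 + 1296 - 1404\right) = 1102 - -8100 = 1102 + 8100 = 9202$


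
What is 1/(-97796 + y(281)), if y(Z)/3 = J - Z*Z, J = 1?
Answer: -1/334676 ≈ -2.9880e-6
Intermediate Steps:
y(Z) = 3 - 3*Z**2 (y(Z) = 3*(1 - Z*Z) = 3*(1 - Z**2) = 3 - 3*Z**2)
1/(-97796 + y(281)) = 1/(-97796 + (3 - 3*281**2)) = 1/(-97796 + (3 - 3*78961)) = 1/(-97796 + (3 - 236883)) = 1/(-97796 - 236880) = 1/(-334676) = -1/334676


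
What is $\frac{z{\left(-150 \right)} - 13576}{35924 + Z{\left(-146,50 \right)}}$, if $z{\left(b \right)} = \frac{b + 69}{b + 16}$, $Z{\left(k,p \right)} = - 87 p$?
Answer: $- \frac{1819103}{4230916} \approx -0.42996$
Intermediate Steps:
$z{\left(b \right)} = \frac{69 + b}{16 + b}$
$\frac{z{\left(-150 \right)} - 13576}{35924 + Z{\left(-146,50 \right)}} = \frac{\frac{69 - 150}{16 - 150} - 13576}{35924 - 4350} = \frac{\frac{1}{-134} \left(-81\right) - 13576}{35924 - 4350} = \frac{\left(- \frac{1}{134}\right) \left(-81\right) - 13576}{31574} = \left(\frac{81}{134} - 13576\right) \frac{1}{31574} = \left(- \frac{1819103}{134}\right) \frac{1}{31574} = - \frac{1819103}{4230916}$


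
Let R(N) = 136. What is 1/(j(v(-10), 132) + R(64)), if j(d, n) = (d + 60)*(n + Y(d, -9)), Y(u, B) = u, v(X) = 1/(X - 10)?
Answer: 400/3218561 ≈ 0.00012428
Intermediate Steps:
v(X) = 1/(-10 + X)
j(d, n) = (60 + d)*(d + n) (j(d, n) = (d + 60)*(n + d) = (60 + d)*(d + n))
1/(j(v(-10), 132) + R(64)) = 1/(((1/(-10 - 10))**2 + 60/(-10 - 10) + 60*132 + 132/(-10 - 10)) + 136) = 1/(((1/(-20))**2 + 60/(-20) + 7920 + 132/(-20)) + 136) = 1/(((-1/20)**2 + 60*(-1/20) + 7920 - 1/20*132) + 136) = 1/((1/400 - 3 + 7920 - 33/5) + 136) = 1/(3164161/400 + 136) = 1/(3218561/400) = 400/3218561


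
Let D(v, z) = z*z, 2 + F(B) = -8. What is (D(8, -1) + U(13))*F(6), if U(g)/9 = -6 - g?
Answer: 1700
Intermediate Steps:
F(B) = -10 (F(B) = -2 - 8 = -10)
D(v, z) = z²
U(g) = -54 - 9*g (U(g) = 9*(-6 - g) = -54 - 9*g)
(D(8, -1) + U(13))*F(6) = ((-1)² + (-54 - 9*13))*(-10) = (1 + (-54 - 117))*(-10) = (1 - 171)*(-10) = -170*(-10) = 1700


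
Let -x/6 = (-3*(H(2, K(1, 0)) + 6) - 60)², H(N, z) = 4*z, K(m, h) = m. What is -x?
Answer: 48600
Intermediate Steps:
x = -48600 (x = -6*(-3*(4*1 + 6) - 60)² = -6*(-3*(4 + 6) - 60)² = -6*(-3*10 - 60)² = -6*(-30 - 60)² = -6*(-90)² = -6*8100 = -48600)
-x = -1*(-48600) = 48600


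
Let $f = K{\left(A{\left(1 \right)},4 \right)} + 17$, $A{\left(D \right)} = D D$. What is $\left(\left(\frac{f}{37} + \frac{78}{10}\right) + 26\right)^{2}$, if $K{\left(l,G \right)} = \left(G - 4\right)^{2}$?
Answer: $\frac{40170244}{34225} \approx 1173.7$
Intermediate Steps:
$A{\left(D \right)} = D^{2}$
$K{\left(l,G \right)} = \left(-4 + G\right)^{2}$
$f = 17$ ($f = \left(-4 + 4\right)^{2} + 17 = 0^{2} + 17 = 0 + 17 = 17$)
$\left(\left(\frac{f}{37} + \frac{78}{10}\right) + 26\right)^{2} = \left(\left(\frac{17}{37} + \frac{78}{10}\right) + 26\right)^{2} = \left(\left(17 \cdot \frac{1}{37} + 78 \cdot \frac{1}{10}\right) + 26\right)^{2} = \left(\left(\frac{17}{37} + \frac{39}{5}\right) + 26\right)^{2} = \left(\frac{1528}{185} + 26\right)^{2} = \left(\frac{6338}{185}\right)^{2} = \frac{40170244}{34225}$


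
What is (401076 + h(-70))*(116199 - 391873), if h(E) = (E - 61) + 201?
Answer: -110585522404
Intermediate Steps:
h(E) = 140 + E (h(E) = (-61 + E) + 201 = 140 + E)
(401076 + h(-70))*(116199 - 391873) = (401076 + (140 - 70))*(116199 - 391873) = (401076 + 70)*(-275674) = 401146*(-275674) = -110585522404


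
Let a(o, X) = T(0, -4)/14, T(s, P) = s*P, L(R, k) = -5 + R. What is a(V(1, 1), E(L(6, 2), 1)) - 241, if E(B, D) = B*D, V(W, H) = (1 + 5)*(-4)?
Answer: -241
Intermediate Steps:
T(s, P) = P*s
V(W, H) = -24 (V(W, H) = 6*(-4) = -24)
a(o, X) = 0 (a(o, X) = -4*0/14 = 0*(1/14) = 0)
a(V(1, 1), E(L(6, 2), 1)) - 241 = 0 - 241 = -241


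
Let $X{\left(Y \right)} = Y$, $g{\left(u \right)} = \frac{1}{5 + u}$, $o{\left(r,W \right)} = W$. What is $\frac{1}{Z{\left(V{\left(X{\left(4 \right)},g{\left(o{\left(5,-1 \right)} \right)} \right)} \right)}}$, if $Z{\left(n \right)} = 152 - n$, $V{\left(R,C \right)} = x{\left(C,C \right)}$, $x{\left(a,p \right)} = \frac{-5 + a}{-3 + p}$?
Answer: $\frac{11}{1653} \approx 0.0066546$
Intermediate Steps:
$x{\left(a,p \right)} = \frac{-5 + a}{-3 + p}$
$V{\left(R,C \right)} = \frac{-5 + C}{-3 + C}$
$\frac{1}{Z{\left(V{\left(X{\left(4 \right)},g{\left(o{\left(5,-1 \right)} \right)} \right)} \right)}} = \frac{1}{152 - \frac{-5 + \frac{1}{5 - 1}}{-3 + \frac{1}{5 - 1}}} = \frac{1}{152 - \frac{-5 + \frac{1}{4}}{-3 + \frac{1}{4}}} = \frac{1}{152 - \frac{1}{- \frac{11}{4}} \left(- \frac{19}{4}\right)} = \frac{1}{152 - \left(- \frac{4}{11}\right) \left(- \frac{19}{4}\right)} = \frac{1}{152 - \frac{19}{11}} = \frac{1}{\frac{1653}{11}} = \frac{11}{1653}$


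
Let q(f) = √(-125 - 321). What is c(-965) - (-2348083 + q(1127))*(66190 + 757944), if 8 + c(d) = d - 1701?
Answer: 1935135032448 - 824134*I*√446 ≈ 1.9351e+12 - 1.7405e+7*I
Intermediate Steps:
q(f) = I*√446 (q(f) = √(-446) = I*√446)
c(d) = -1709 + d (c(d) = -8 + (d - 1701) = -8 + (-1701 + d) = -1709 + d)
c(-965) - (-2348083 + q(1127))*(66190 + 757944) = (-1709 - 965) - (-2348083 + I*√446)*(66190 + 757944) = -2674 - (-2348083 + I*√446)*824134 = -2674 - (-1935135035122 + 824134*I*√446) = -2674 + (1935135035122 - 824134*I*√446) = 1935135032448 - 824134*I*√446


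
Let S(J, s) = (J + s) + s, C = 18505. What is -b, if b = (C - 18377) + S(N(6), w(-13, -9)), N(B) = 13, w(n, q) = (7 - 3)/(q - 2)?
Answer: -1543/11 ≈ -140.27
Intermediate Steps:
w(n, q) = 4/(-2 + q)
S(J, s) = J + 2*s
b = 1543/11 (b = (18505 - 18377) + (13 + 2*(4/(-2 - 9))) = 128 + (13 + 2*(4/(-11))) = 128 + (13 + 2*(4*(-1/11))) = 128 + (13 + 2*(-4/11)) = 128 + (13 - 8/11) = 128 + 135/11 = 1543/11 ≈ 140.27)
-b = -1*1543/11 = -1543/11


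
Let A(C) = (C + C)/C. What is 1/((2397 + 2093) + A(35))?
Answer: 1/4492 ≈ 0.00022262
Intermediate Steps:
A(C) = 2 (A(C) = (2*C)/C = 2)
1/((2397 + 2093) + A(35)) = 1/((2397 + 2093) + 2) = 1/(4490 + 2) = 1/4492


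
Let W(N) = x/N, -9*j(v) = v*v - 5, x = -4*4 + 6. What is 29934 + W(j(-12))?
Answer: 4160916/139 ≈ 29935.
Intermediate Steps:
x = -10 (x = -16 + 6 = -10)
j(v) = 5/9 - v**2/9 (j(v) = -(v*v - 5)/9 = -(v**2 - 5)/9 = -(-5 + v**2)/9 = 5/9 - v**2/9)
W(N) = -10/N
29934 + W(j(-12)) = 29934 - 10/(5/9 - 1/9*(-12)**2) = 29934 - 10/(5/9 - 1/9*144) = 29934 - 10/(5/9 - 16) = 29934 - 10/(-139/9) = 29934 - 10*(-9/139) = 29934 + 90/139 = 4160916/139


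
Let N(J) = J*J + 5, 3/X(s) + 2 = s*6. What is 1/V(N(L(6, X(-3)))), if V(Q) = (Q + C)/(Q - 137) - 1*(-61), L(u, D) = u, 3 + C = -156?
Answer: 48/2987 ≈ 0.016070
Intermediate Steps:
C = -159 (C = -3 - 156 = -159)
X(s) = 3/(-2 + 6*s) (X(s) = 3/(-2 + s*6) = 3/(-2 + 6*s))
N(J) = 5 + J**2 (N(J) = J**2 + 5 = 5 + J**2)
V(Q) = 61 + (-159 + Q)/(-137 + Q) (V(Q) = (Q - 159)/(Q - 137) - 1*(-61) = (-159 + Q)/(-137 + Q) + 61 = 61 + (-159 + Q)/(-137 + Q))
1/V(N(L(6, X(-3)))) = 1/(2*(-4258 + 31*(5 + 6**2))/(-137 + (5 + 6**2))) = 1/(2*(-4258 + 31*(5 + 36))/(-137 + (5 + 36))) = 1/(2*(-4258 + 31*41)/(-137 + 41)) = 1/(2*(-4258 + 1271)/(-96)) = 1/(2*(-1/96)*(-2987)) = 1/(2987/48) = 48/2987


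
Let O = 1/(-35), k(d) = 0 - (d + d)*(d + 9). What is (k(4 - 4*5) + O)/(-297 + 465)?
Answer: -7841/5880 ≈ -1.3335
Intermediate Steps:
k(d) = -2*d*(9 + d) (k(d) = 0 - 2*d*(9 + d) = -2*d*(9 + d))
O = -1/35 ≈ -0.028571
(k(4 - 4*5) + O)/(-297 + 465) = (-2*(4 - 4*5)*(9 + (4 - 4*5)) - 1/35)/(-297 + 465) = (-2*(4 - 20)*(9 + (4 - 20)) - 1/35)/168 = (-2*(-16)*(9 - 16) - 1/35)*(1/168) = (-2*(-16)*(-7) - 1/35)*(1/168) = (-224 - 1/35)*(1/168) = -7841/35*1/168 = -7841/5880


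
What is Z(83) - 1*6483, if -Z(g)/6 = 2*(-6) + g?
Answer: -6909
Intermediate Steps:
Z(g) = 72 - 6*g (Z(g) = -6*(2*(-6) + g) = -6*(-12 + g) = 72 - 6*g)
Z(83) - 1*6483 = (72 - 6*83) - 1*6483 = (72 - 498) - 6483 = -426 - 6483 = -6909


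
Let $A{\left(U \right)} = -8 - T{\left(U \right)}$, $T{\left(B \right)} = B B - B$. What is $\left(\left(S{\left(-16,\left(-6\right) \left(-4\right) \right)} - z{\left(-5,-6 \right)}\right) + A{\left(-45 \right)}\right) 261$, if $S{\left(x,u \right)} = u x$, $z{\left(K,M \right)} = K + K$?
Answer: $-639972$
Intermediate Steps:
$T{\left(B \right)} = B^{2} - B$
$z{\left(K,M \right)} = 2 K$
$A{\left(U \right)} = -8 - U \left(-1 + U\right)$
$\left(\left(S{\left(-16,\left(-6\right) \left(-4\right) \right)} - z{\left(-5,-6 \right)}\right) + A{\left(-45 \right)}\right) 261 = \left(\left(\left(-6\right) \left(-4\right) \left(-16\right) - 2 \left(-5\right)\right) - 2078\right) 261 = \left(\left(24 \left(-16\right) - -10\right) - 2078\right) 261 = \left(\left(-384 + 10\right) - 2078\right) 261 = \left(-374 - 2078\right) 261 = \left(-2452\right) 261 = -639972$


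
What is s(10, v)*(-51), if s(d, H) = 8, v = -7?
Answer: -408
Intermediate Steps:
s(10, v)*(-51) = 8*(-51) = -408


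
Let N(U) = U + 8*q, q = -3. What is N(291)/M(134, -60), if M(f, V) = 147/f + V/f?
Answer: 11926/29 ≈ 411.24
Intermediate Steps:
N(U) = -24 + U (N(U) = U + 8*(-3) = U - 24 = -24 + U)
N(291)/M(134, -60) = (-24 + 291)/(((147 - 60)/134)) = 267/(((1/134)*87)) = 267/(87/134) = 267*(134/87) = 11926/29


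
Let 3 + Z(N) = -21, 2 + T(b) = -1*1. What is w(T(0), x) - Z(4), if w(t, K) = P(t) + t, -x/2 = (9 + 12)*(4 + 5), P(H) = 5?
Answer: 26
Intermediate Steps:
T(b) = -3 (T(b) = -2 - 1*1 = -2 - 1 = -3)
x = -378 (x = -2*(9 + 12)*(4 + 5) = -42*9 = -2*189 = -378)
w(t, K) = 5 + t
Z(N) = -24 (Z(N) = -3 - 21 = -24)
w(T(0), x) - Z(4) = (5 - 3) - 1*(-24) = 2 + 24 = 26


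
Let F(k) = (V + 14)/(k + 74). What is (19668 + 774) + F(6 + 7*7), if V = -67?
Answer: 2636965/129 ≈ 20442.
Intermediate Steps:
F(k) = -53/(74 + k) (F(k) = (-67 + 14)/(k + 74) = -53/(74 + k))
(19668 + 774) + F(6 + 7*7) = (19668 + 774) - 53/(74 + (6 + 7*7)) = 20442 - 53/(74 + (6 + 49)) = 20442 - 53/(74 + 55) = 20442 - 53/129 = 2636965/129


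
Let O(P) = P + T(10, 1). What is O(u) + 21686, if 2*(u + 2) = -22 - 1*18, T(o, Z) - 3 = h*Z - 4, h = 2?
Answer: 21665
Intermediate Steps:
T(o, Z) = -1 + 2*Z (T(o, Z) = 3 + (2*Z - 4) = 3 + (-4 + 2*Z) = -1 + 2*Z)
u = -22 (u = -2 + (-22 - 1*18)/2 = -2 + (-22 - 18)/2 = -2 + (½)*(-40) = -2 - 20 = -22)
O(P) = 1 + P (O(P) = P + (-1 + 2*1) = P + (-1 + 2) = P + 1 = 1 + P)
O(u) + 21686 = (1 - 22) + 21686 = -21 + 21686 = 21665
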